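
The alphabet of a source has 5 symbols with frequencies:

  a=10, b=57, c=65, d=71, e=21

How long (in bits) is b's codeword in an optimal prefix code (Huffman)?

2

Repeatedly merge the two smallest:
a(10) + e(21) → 31
31 + b(57) → 88
c(65) + d(71) → 136
88 + 136 → 224
The subtree containing b is merged 2 times, so code length = 2.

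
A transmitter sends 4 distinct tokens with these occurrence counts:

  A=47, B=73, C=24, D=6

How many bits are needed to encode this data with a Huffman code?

257

Greedily combine the two least-frequent nodes:
merge D(6) and C(24): 30
merge 30 and A(47): 77
merge B(73) and 77: 150
Each symbol's bit-cost is frequency × depth; summing gives 257 bits (equivalently 30 + 77 + 150).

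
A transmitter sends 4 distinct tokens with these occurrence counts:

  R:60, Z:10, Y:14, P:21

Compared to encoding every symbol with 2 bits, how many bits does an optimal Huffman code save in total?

36

Fixed-length: 2 bits × 105 symbols = 210 bits.
Huffman merges:
Z(10) + Y(14) → 24
P(21) + 24 → 45
45 + R(60) → 105
Huffman total = 24 + 45 + 105 = 174 bits.
Saving = 210 − 174 = 36 bits.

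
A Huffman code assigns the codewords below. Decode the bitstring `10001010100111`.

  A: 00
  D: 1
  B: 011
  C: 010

DACDCBD

Read left to right; each codeword is recognised as soon as it completes (prefix code):
  1→D | 00→A | 010→C | 1→D | 010→C | 011→B | 1→D
Decoded message: DACDCBD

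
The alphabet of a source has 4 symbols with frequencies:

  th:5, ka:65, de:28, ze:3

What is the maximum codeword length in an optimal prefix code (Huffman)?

3

Merge the two lowest-weight nodes at each step:
ze(3) + th(5) → 8
8 + de(28) → 36
36 + ka(65) → 101
Maximum depth reached is 3.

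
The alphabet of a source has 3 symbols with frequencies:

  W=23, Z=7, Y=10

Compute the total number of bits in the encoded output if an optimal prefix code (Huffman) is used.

57

Greedily combine the two least-frequent nodes:
merge Z(7) and Y(10): 17
merge 17 and W(23): 40
The encoded length is the sum of every internal node's weight: 17 + 40 = 57 bits.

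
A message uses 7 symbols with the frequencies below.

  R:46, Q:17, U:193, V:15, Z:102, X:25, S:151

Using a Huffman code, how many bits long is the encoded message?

1290

Greedily combine the two least-frequent nodes:
merge V(15) and Q(17): 32
merge X(25) and 32: 57
merge R(46) and 57: 103
merge Z(102) and 103: 205
merge S(151) and U(193): 344
merge 205 and 344: 549
Total encoded bits = sum of merged weights = 32 + 57 + 103 + 205 + 344 + 549 = 1290.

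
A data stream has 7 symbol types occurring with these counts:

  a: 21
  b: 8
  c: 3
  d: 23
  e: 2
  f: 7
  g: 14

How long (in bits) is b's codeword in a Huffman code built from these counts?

Repeatedly merge the two smallest:
merge e(2) and c(3): 5
merge 5 and f(7): 12
merge b(8) and 12: 20
merge g(14) and 20: 34
merge a(21) and d(23): 44
merge 34 and 44: 78
b sits 3 levels below the root, so its codeword is 3 bits.

3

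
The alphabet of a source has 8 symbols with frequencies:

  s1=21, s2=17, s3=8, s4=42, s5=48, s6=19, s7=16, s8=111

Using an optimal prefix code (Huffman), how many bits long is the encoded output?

729

Merge the two smallest weights repeatedly:
combine s3(8), s7(16) → 24
combine s2(17), s6(19) → 36
combine s1(21), 24 → 45
combine 36, s4(42) → 78
combine 45, s5(48) → 93
combine 78, 93 → 171
combine s8(111), 171 → 282
Total encoded bits = sum of merged weights = 24 + 36 + 45 + 78 + 93 + 171 + 282 = 729.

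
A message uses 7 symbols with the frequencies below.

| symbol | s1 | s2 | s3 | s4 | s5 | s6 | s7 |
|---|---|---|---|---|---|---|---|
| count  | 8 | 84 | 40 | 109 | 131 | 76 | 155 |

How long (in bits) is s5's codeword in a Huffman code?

2

Build the tree from the bottom:
combine s1(8), s3(40) → 48
combine 48, s6(76) → 124
combine s2(84), s4(109) → 193
combine 124, s5(131) → 255
combine s7(155), 193 → 348
combine 255, 348 → 603
s5's leaf is at depth 2, giving a 2-bit codeword.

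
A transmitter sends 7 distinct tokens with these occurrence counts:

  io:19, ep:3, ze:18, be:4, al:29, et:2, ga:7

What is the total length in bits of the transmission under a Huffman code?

Build the Huffman tree bottom-up:
combine et(2), ep(3) → 5
combine be(4), 5 → 9
combine ga(7), 9 → 16
combine 16, ze(18) → 34
combine io(19), al(29) → 48
combine 34, 48 → 82
Total encoded bits = sum of merged weights = 5 + 9 + 16 + 34 + 48 + 82 = 194.

194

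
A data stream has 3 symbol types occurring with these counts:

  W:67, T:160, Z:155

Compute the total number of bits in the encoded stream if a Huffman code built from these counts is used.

604

Merge the two smallest weights repeatedly:
combine W(67), Z(155) → 222
combine T(160), 222 → 382
Each symbol's bit-cost is frequency × depth; summing gives 604 bits (equivalently 222 + 382).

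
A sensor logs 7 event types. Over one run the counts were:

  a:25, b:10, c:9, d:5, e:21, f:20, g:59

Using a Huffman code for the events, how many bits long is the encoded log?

367

Build the Huffman tree bottom-up:
merge d(5) and c(9): 14
merge b(10) and 14: 24
merge f(20) and e(21): 41
merge 24 and a(25): 49
merge 41 and 49: 90
merge g(59) and 90: 149
Total encoded bits = sum of merged weights = 14 + 24 + 41 + 49 + 90 + 149 = 367.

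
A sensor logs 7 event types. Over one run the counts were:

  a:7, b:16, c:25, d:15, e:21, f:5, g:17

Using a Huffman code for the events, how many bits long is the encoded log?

284

Greedily combine the two least-frequent nodes:
combine f(5), a(7) → 12
combine 12, d(15) → 27
combine b(16), g(17) → 33
combine e(21), c(25) → 46
combine 27, 33 → 60
combine 46, 60 → 106
The encoded length is the sum of every internal node's weight: 12 + 27 + 33 + 46 + 60 + 106 = 284 bits.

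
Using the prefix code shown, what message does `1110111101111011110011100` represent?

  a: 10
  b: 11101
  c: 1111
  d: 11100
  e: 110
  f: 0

bbbdd

Read left to right; each codeword is recognised as soon as it completes (prefix code):
  11101→b | 11101→b | 11101→b | 11100→d | 11100→d
Decoded message: bbbdd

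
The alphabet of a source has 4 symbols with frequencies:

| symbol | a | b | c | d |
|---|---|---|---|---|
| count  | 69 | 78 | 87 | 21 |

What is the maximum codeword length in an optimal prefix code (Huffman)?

Merge the two lowest-weight nodes at each step:
merge d(21) and a(69): 90
merge b(78) and c(87): 165
merge 90 and 165: 255
The first pair merged (d, a) ends up deepest, at depth 2.

2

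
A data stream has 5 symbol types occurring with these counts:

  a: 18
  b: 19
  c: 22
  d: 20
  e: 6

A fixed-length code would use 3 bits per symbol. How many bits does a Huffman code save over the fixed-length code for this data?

61

Fixed-length: 3 bits × 85 symbols = 255 bits.
Huffman merges:
combine e(6), a(18) → 24
combine b(19), d(20) → 39
combine c(22), 24 → 46
combine 39, 46 → 85
Huffman total = 24 + 39 + 46 + 85 = 194 bits.
Saving = 255 − 194 = 61 bits.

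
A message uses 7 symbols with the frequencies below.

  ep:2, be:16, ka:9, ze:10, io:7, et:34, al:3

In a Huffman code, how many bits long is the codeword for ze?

Repeatedly merge the two smallest:
ep(2) + al(3) → 5
5 + io(7) → 12
ka(9) + ze(10) → 19
12 + be(16) → 28
19 + 28 → 47
et(34) + 47 → 81
ze's leaf is at depth 3, giving a 3-bit codeword.

3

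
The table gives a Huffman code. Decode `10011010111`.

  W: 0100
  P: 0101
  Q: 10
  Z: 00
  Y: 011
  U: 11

Read left to right; each codeword is recognised as soon as it completes (prefix code):
  10→Q | 011→Y | 0101→P | 11→U
Decoded message: QYPU

QYPU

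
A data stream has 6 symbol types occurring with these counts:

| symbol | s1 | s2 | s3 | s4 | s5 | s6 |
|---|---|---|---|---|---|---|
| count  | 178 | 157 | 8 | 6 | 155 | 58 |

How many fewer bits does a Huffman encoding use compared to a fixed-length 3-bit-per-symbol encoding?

476

Fixed-length: 3 bits × 562 symbols = 1686 bits.
Huffman merges:
merge s4(6) and s3(8): 14
merge 14 and s6(58): 72
merge 72 and s5(155): 227
merge s2(157) and s1(178): 335
merge 227 and 335: 562
Huffman total = 14 + 72 + 227 + 335 + 562 = 1210 bits.
Saving = 1686 − 1210 = 476 bits.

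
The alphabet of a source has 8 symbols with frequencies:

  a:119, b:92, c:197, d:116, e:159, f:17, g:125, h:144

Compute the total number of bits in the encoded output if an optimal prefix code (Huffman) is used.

2819

Greedily combine the two least-frequent nodes:
combine f(17), b(92) → 109
combine 109, d(116) → 225
combine a(119), g(125) → 244
combine h(144), e(159) → 303
combine c(197), 225 → 422
combine 244, 303 → 547
combine 422, 547 → 969
Total encoded bits = sum of merged weights = 109 + 225 + 244 + 303 + 422 + 547 + 969 = 2819.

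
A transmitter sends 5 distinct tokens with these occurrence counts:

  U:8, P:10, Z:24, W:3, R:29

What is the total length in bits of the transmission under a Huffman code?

151

Greedily combine the two least-frequent nodes:
merge W(3) and U(8): 11
merge P(10) and 11: 21
merge 21 and Z(24): 45
merge R(29) and 45: 74
Each symbol's bit-cost is frequency × depth; summing gives 151 bits (equivalently 11 + 21 + 45 + 74).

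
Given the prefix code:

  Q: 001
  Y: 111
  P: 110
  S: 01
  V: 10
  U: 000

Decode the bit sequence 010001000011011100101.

SUVUPYQS

Read left to right; each codeword is recognised as soon as it completes (prefix code):
  01→S | 000→U | 10→V | 000→U | 110→P | 111→Y | 001→Q | 01→S
Decoded message: SUVUPYQS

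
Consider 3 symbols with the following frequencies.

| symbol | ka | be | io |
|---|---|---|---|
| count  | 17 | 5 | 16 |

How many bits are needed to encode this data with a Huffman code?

59

Build the Huffman tree bottom-up:
merge be(5) and io(16): 21
merge ka(17) and 21: 38
Each symbol's bit-cost is frequency × depth; summing gives 59 bits (equivalently 21 + 38).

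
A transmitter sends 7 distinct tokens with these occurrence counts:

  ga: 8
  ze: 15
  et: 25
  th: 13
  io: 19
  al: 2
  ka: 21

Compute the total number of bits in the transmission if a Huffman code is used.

Merge the two smallest weights repeatedly:
combine al(2), ga(8) → 10
combine 10, th(13) → 23
combine ze(15), io(19) → 34
combine ka(21), 23 → 44
combine et(25), 34 → 59
combine 44, 59 → 103
Each symbol's bit-cost is frequency × depth; summing gives 273 bits (equivalently 10 + 23 + 34 + 44 + 59 + 103).

273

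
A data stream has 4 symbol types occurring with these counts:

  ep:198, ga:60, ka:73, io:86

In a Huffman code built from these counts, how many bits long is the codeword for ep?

1

Build the tree from the bottom:
combine ga(60), ka(73) → 133
combine io(86), 133 → 219
combine ep(198), 219 → 417
ep sits one level below the root: a 1-bit codeword.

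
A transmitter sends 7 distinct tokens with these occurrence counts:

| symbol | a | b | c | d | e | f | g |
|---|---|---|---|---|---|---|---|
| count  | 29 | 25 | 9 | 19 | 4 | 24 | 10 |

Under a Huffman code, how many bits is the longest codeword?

5

Merge the two lowest-weight nodes at each step:
merge e(4) and c(9): 13
merge g(10) and 13: 23
merge d(19) and 23: 42
merge f(24) and b(25): 49
merge a(29) and 42: 71
merge 49 and 71: 120
Maximum depth reached is 5.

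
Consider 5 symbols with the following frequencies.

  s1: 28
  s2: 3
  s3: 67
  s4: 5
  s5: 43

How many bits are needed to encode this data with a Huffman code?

269

Greedily combine the two least-frequent nodes:
combine s2(3), s4(5) → 8
combine 8, s1(28) → 36
combine 36, s5(43) → 79
combine s3(67), 79 → 146
Total encoded bits = sum of merged weights = 8 + 36 + 79 + 146 = 269.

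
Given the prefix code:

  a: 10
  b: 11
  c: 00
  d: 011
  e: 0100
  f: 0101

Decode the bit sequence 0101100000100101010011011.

faccafebd

Read left to right; each codeword is recognised as soon as it completes (prefix code):
  0101→f | 10→a | 00→c | 00→c | 10→a | 0101→f | 0100→e | 11→b | 011→d
Decoded message: faccafebd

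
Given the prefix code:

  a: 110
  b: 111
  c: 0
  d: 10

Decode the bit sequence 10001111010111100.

dccbddbdc

Read left to right; each codeword is recognised as soon as it completes (prefix code):
  10→d | 0→c | 0→c | 111→b | 10→d | 10→d | 111→b | 10→d | 0→c
Decoded message: dccbddbdc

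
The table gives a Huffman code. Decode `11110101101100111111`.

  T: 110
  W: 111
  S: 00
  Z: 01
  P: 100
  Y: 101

Read left to right; each codeword is recognised as soon as it completes (prefix code):
  111→W | 101→Y | 01→Z | 101→Y | 100→P | 111→W | 111→W
Decoded message: WYZYPWW

WYZYPWW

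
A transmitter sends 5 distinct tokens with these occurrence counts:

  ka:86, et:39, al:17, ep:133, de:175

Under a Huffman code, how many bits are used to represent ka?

3

Huffman merges, smallest pair first:
combine al(17), et(39) → 56
combine 56, ka(86) → 142
combine ep(133), 142 → 275
combine de(175), 275 → 450
ka sits 3 levels below the root, so its codeword is 3 bits.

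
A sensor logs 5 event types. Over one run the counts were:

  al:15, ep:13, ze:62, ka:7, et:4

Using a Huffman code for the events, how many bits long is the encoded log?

Merge the two smallest weights repeatedly:
combine et(4), ka(7) → 11
combine 11, ep(13) → 24
combine al(15), 24 → 39
combine 39, ze(62) → 101
Each symbol's bit-cost is frequency × depth; summing gives 175 bits (equivalently 11 + 24 + 39 + 101).

175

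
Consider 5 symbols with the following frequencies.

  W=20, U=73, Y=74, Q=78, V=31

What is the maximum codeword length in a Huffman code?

3

Merge the two lowest-weight nodes at each step:
combine W(20), V(31) → 51
combine 51, U(73) → 124
combine Y(74), Q(78) → 152
combine 124, 152 → 276
Maximum depth reached is 3.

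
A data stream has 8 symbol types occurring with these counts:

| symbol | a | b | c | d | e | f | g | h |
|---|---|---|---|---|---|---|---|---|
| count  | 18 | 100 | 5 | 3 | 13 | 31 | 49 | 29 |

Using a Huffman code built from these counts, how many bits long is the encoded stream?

Greedily combine the two least-frequent nodes:
d(3) + c(5) → 8
8 + e(13) → 21
a(18) + 21 → 39
h(29) + f(31) → 60
39 + g(49) → 88
60 + 88 → 148
b(100) + 148 → 248
The encoded length is the sum of every internal node's weight: 8 + 21 + 39 + 60 + 88 + 148 + 248 = 612 bits.

612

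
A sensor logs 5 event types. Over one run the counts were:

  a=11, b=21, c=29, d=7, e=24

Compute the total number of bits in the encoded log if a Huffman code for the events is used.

202

Build the Huffman tree bottom-up:
d(7) + a(11) → 18
18 + b(21) → 39
e(24) + c(29) → 53
39 + 53 → 92
Total encoded bits = sum of merged weights = 18 + 39 + 53 + 92 = 202.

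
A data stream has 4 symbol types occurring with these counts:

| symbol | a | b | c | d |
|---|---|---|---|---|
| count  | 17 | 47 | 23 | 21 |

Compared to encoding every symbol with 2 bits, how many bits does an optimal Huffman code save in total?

Fixed-length: 2 bits × 108 symbols = 216 bits.
Huffman merges:
a(17) + d(21) → 38
c(23) + 38 → 61
b(47) + 61 → 108
Huffman total = 38 + 61 + 108 = 207 bits.
Saving = 216 − 207 = 9 bits.

9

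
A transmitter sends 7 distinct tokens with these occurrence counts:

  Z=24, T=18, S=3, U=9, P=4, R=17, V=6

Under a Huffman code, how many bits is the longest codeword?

Merge the two lowest-weight nodes at each step:
combine S(3), P(4) → 7
combine V(6), 7 → 13
combine U(9), 13 → 22
combine R(17), T(18) → 35
combine 22, Z(24) → 46
combine 35, 46 → 81
The first pair merged (S, P) ends up deepest, at depth 5.

5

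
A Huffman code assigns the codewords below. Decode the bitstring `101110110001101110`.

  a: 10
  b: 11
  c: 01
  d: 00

ababdcaba

Read left to right; each codeword is recognised as soon as it completes (prefix code):
  10→a | 11→b | 10→a | 11→b | 00→d | 01→c | 10→a | 11→b | 10→a
Decoded message: ababdcaba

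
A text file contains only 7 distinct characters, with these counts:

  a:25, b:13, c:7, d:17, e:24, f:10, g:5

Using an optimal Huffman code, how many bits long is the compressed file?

Greedily combine the two least-frequent nodes:
merge g(5) and c(7): 12
merge f(10) and 12: 22
merge b(13) and d(17): 30
merge 22 and e(24): 46
merge a(25) and 30: 55
merge 46 and 55: 101
Total encoded bits = sum of merged weights = 12 + 22 + 30 + 46 + 55 + 101 = 266.

266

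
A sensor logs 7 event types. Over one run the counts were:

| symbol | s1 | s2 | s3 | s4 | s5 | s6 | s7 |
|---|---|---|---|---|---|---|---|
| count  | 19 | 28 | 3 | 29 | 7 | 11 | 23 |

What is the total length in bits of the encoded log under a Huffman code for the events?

Merge the two smallest weights repeatedly:
merge s3(3) and s5(7): 10
merge 10 and s6(11): 21
merge s1(19) and 21: 40
merge s7(23) and s2(28): 51
merge s4(29) and 40: 69
merge 51 and 69: 120
Each symbol's bit-cost is frequency × depth; summing gives 311 bits (equivalently 10 + 21 + 40 + 51 + 69 + 120).

311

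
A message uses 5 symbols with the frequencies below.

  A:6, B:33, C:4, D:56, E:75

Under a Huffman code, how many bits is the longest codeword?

4

Merge the two lowest-weight nodes at each step:
C(4) + A(6) → 10
10 + B(33) → 43
43 + D(56) → 99
E(75) + 99 → 174
The rarest symbols sit at the bottom; the longest codeword is 4 bits.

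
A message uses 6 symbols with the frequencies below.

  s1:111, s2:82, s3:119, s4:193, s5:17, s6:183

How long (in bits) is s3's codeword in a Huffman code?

Build the tree from the bottom:
merge s5(17) and s2(82): 99
merge 99 and s1(111): 210
merge s3(119) and s6(183): 302
merge s4(193) and 210: 403
merge 302 and 403: 705
s3 sits 2 levels below the root, so its codeword is 2 bits.

2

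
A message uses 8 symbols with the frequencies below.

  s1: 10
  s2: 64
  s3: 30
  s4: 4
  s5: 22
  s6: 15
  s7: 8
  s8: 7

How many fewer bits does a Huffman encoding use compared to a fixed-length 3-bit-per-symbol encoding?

73

Fixed-length: 3 bits × 160 symbols = 480 bits.
Huffman merges:
merge s4(4) and s8(7): 11
merge s7(8) and s1(10): 18
merge 11 and s6(15): 26
merge 18 and s5(22): 40
merge 26 and s3(30): 56
merge 40 and 56: 96
merge s2(64) and 96: 160
Huffman total = 11 + 18 + 26 + 40 + 56 + 96 + 160 = 407 bits.
Saving = 480 − 407 = 73 bits.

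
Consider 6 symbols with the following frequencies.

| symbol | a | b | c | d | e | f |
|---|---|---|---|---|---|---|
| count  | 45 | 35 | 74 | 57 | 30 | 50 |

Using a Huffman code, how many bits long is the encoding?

Merge the two smallest weights repeatedly:
e(30) + b(35) → 65
a(45) + f(50) → 95
d(57) + 65 → 122
c(74) + 95 → 169
122 + 169 → 291
The encoded length is the sum of every internal node's weight: 65 + 95 + 122 + 169 + 291 = 742 bits.

742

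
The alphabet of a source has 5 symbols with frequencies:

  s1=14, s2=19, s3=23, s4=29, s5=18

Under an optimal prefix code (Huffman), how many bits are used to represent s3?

Repeatedly merge the two smallest:
s1(14) + s5(18) → 32
s2(19) + s3(23) → 42
s4(29) + 32 → 61
42 + 61 → 103
s3's leaf is at depth 2, giving a 2-bit codeword.

2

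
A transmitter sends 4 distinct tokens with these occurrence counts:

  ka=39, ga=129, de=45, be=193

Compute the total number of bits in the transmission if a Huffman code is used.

Greedily combine the two least-frequent nodes:
combine ka(39), de(45) → 84
combine 84, ga(129) → 213
combine be(193), 213 → 406
Each symbol's bit-cost is frequency × depth; summing gives 703 bits (equivalently 84 + 213 + 406).

703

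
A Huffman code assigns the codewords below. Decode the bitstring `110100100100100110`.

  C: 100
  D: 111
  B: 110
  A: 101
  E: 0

Read left to right; each codeword is recognised as soon as it completes (prefix code):
  110→B | 100→C | 100→C | 100→C | 100→C | 110→B
Decoded message: BCCCCB

BCCCCB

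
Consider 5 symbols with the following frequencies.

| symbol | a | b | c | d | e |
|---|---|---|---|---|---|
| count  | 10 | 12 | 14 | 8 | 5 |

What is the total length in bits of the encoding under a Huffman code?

Greedily combine the two least-frequent nodes:
merge e(5) and d(8): 13
merge a(10) and b(12): 22
merge 13 and c(14): 27
merge 22 and 27: 49
Each symbol's bit-cost is frequency × depth; summing gives 111 bits (equivalently 13 + 22 + 27 + 49).

111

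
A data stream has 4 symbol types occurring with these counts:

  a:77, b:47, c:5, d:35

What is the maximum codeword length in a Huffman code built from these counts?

3

Merge the two lowest-weight nodes at each step:
c(5) + d(35) → 40
40 + b(47) → 87
a(77) + 87 → 164
The rarest symbols sit at the bottom; the longest codeword is 3 bits.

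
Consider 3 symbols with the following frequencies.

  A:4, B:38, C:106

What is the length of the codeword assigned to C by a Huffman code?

1

Huffman merges, smallest pair first:
A(4) + B(38) → 42
42 + C(106) → 148
C is a child of the root — depth 1, so its codeword is a single bit.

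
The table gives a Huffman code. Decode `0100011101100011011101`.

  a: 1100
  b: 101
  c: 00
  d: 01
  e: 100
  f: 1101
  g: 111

dcdfedbf

Read left to right; each codeword is recognised as soon as it completes (prefix code):
  01→d | 00→c | 01→d | 1101→f | 100→e | 01→d | 101→b | 1101→f
Decoded message: dcdfedbf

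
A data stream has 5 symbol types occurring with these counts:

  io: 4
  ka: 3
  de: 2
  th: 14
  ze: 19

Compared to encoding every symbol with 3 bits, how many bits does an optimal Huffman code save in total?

Fixed-length: 3 bits × 42 symbols = 126 bits.
Huffman merges:
de(2) + ka(3) → 5
io(4) + 5 → 9
9 + th(14) → 23
ze(19) + 23 → 42
Huffman total = 5 + 9 + 23 + 42 = 79 bits.
Saving = 126 − 79 = 47 bits.

47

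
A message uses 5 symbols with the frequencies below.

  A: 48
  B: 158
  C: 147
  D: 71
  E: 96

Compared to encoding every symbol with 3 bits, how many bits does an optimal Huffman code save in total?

401

Fixed-length: 3 bits × 520 symbols = 1560 bits.
Huffman merges:
merge A(48) and D(71): 119
merge E(96) and 119: 215
merge C(147) and B(158): 305
merge 215 and 305: 520
Huffman total = 119 + 215 + 305 + 520 = 1159 bits.
Saving = 1560 − 1159 = 401 bits.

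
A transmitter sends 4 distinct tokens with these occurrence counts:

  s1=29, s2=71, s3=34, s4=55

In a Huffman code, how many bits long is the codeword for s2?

Huffman merges, smallest pair first:
merge s1(29) and s3(34): 63
merge s4(55) and 63: 118
merge s2(71) and 118: 189
s2 is merged only at the final step, so code length = 1.

1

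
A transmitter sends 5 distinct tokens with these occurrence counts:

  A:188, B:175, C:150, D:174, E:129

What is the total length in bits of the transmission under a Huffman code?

Build the Huffman tree bottom-up:
merge E(129) and C(150): 279
merge D(174) and B(175): 349
merge A(188) and 279: 467
merge 349 and 467: 816
Each symbol's bit-cost is frequency × depth; summing gives 1911 bits (equivalently 279 + 349 + 467 + 816).

1911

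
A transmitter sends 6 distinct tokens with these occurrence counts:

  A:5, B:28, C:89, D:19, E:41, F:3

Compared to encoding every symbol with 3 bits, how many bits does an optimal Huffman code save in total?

Fixed-length: 3 bits × 185 symbols = 555 bits.
Huffman merges:
merge F(3) and A(5): 8
merge 8 and D(19): 27
merge 27 and B(28): 55
merge E(41) and 55: 96
merge C(89) and 96: 185
Huffman total = 8 + 27 + 55 + 96 + 185 = 371 bits.
Saving = 555 − 371 = 184 bits.

184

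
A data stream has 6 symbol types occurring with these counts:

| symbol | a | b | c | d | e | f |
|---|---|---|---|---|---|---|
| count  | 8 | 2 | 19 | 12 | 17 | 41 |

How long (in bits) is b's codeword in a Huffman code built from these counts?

4

Huffman merges, smallest pair first:
combine b(2), a(8) → 10
combine 10, d(12) → 22
combine e(17), c(19) → 36
combine 22, 36 → 58
combine f(41), 58 → 99
b sits 4 levels below the root, so its codeword is 4 bits.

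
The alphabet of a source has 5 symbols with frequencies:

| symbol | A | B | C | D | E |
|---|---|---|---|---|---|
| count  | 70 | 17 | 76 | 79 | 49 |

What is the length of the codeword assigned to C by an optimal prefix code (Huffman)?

2

Huffman merges, smallest pair first:
combine B(17), E(49) → 66
combine 66, A(70) → 136
combine C(76), D(79) → 155
combine 136, 155 → 291
C sits 2 levels below the root, so its codeword is 2 bits.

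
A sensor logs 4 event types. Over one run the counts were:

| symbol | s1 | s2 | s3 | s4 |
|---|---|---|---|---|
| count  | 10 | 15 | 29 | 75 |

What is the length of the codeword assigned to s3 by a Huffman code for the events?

2

Repeatedly merge the two smallest:
s1(10) + s2(15) → 25
25 + s3(29) → 54
54 + s4(75) → 129
The subtree containing s3 is merged 2 times, so code length = 2.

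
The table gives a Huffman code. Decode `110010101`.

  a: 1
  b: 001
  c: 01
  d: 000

aabcc

Read left to right; each codeword is recognised as soon as it completes (prefix code):
  1→a | 1→a | 001→b | 01→c | 01→c
Decoded message: aabcc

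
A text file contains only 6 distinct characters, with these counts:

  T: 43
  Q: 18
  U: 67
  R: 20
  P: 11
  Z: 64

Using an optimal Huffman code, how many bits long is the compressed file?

Build the Huffman tree bottom-up:
P(11) + Q(18) → 29
R(20) + 29 → 49
T(43) + 49 → 92
Z(64) + U(67) → 131
92 + 131 → 223
Total encoded bits = sum of merged weights = 29 + 49 + 92 + 131 + 223 = 524.

524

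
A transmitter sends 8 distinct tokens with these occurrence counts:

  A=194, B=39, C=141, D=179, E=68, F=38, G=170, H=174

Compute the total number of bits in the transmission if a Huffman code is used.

Greedily combine the two least-frequent nodes:
merge F(38) and B(39): 77
merge E(68) and 77: 145
merge C(141) and 145: 286
merge G(170) and H(174): 344
merge D(179) and A(194): 373
merge 286 and 344: 630
merge 373 and 630: 1003
The encoded length is the sum of every internal node's weight: 77 + 145 + 286 + 344 + 373 + 630 + 1003 = 2858 bits.

2858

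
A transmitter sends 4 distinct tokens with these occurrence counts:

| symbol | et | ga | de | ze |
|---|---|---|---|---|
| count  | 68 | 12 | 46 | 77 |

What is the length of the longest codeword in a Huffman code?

Merge the two lowest-weight nodes at each step:
ga(12) + de(46) → 58
58 + et(68) → 126
ze(77) + 126 → 203
Maximum depth reached is 3.

3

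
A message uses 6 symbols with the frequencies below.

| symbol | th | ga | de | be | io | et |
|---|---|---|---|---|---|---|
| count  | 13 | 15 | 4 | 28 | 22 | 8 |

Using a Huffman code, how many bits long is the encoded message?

Merge the two smallest weights repeatedly:
de(4) + et(8) → 12
12 + th(13) → 25
ga(15) + io(22) → 37
25 + be(28) → 53
37 + 53 → 90
The encoded length is the sum of every internal node's weight: 12 + 25 + 37 + 53 + 90 = 217 bits.

217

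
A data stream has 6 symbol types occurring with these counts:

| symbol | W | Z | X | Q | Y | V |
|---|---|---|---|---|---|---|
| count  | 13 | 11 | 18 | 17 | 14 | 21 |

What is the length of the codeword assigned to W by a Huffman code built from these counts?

3

Build the tree from the bottom:
Z(11) + W(13) → 24
Y(14) + Q(17) → 31
X(18) + V(21) → 39
24 + 31 → 55
39 + 55 → 94
W sits 3 levels below the root, so its codeword is 3 bits.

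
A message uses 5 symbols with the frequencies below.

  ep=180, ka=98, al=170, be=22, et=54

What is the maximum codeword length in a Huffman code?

Merge the two lowest-weight nodes at each step:
combine be(22), et(54) → 76
combine 76, ka(98) → 174
combine al(170), 174 → 344
combine ep(180), 344 → 524
The rarest symbols sit at the bottom; the longest codeword is 4 bits.

4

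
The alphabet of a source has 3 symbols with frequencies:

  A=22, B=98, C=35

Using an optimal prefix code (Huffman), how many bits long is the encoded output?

Merge the two smallest weights repeatedly:
combine A(22), C(35) → 57
combine 57, B(98) → 155
The encoded length is the sum of every internal node's weight: 57 + 155 = 212 bits.

212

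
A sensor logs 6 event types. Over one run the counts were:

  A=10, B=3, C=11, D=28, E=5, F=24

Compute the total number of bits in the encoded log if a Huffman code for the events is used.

Merge the two smallest weights repeatedly:
merge B(3) and E(5): 8
merge 8 and A(10): 18
merge C(11) and 18: 29
merge F(24) and D(28): 52
merge 29 and 52: 81
Total encoded bits = sum of merged weights = 8 + 18 + 29 + 52 + 81 = 188.

188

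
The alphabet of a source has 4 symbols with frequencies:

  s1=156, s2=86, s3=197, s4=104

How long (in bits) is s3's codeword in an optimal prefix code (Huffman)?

1

Build the tree from the bottom:
s2(86) + s4(104) → 190
s1(156) + 190 → 346
s3(197) + 346 → 543
s3 is a child of the root — depth 1, so its codeword is a single bit.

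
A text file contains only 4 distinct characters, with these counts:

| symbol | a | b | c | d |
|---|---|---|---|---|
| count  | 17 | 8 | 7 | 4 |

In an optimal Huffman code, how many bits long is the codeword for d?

Huffman merges, smallest pair first:
merge d(4) and c(7): 11
merge b(8) and 11: 19
merge a(17) and 19: 36
The subtree containing d is merged 3 times, so code length = 3.

3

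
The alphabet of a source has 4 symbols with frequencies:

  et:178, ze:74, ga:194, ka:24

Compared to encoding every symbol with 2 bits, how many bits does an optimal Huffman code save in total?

Fixed-length: 2 bits × 470 symbols = 940 bits.
Huffman merges:
merge ka(24) and ze(74): 98
merge 98 and et(178): 276
merge ga(194) and 276: 470
Huffman total = 98 + 276 + 470 = 844 bits.
Saving = 940 − 844 = 96 bits.

96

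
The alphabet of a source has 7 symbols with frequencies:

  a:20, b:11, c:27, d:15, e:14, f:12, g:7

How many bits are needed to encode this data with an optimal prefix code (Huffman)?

289

Merge the two smallest weights repeatedly:
merge g(7) and b(11): 18
merge f(12) and e(14): 26
merge d(15) and 18: 33
merge a(20) and 26: 46
merge c(27) and 33: 60
merge 46 and 60: 106
The encoded length is the sum of every internal node's weight: 18 + 26 + 33 + 46 + 60 + 106 = 289 bits.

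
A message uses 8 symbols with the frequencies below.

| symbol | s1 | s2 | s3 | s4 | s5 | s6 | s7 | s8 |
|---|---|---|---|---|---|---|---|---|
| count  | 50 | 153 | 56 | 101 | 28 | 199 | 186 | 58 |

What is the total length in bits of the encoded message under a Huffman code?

2300

Greedily combine the two least-frequent nodes:
combine s5(28), s1(50) → 78
combine s3(56), s8(58) → 114
combine 78, s4(101) → 179
combine 114, s2(153) → 267
combine 179, s7(186) → 365
combine s6(199), 267 → 466
combine 365, 466 → 831
Each symbol's bit-cost is frequency × depth; summing gives 2300 bits (equivalently 78 + 114 + 179 + 267 + 365 + 466 + 831).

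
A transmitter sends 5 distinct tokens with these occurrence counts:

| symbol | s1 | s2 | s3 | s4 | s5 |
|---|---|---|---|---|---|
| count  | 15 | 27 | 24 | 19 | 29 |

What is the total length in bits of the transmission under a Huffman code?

262

Merge the two smallest weights repeatedly:
combine s1(15), s4(19) → 34
combine s3(24), s2(27) → 51
combine s5(29), 34 → 63
combine 51, 63 → 114
The encoded length is the sum of every internal node's weight: 34 + 51 + 63 + 114 = 262 bits.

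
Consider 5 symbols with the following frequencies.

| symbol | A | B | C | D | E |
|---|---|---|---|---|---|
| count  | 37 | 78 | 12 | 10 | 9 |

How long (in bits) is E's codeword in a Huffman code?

4

Huffman merges, smallest pair first:
E(9) + D(10) → 19
C(12) + 19 → 31
31 + A(37) → 68
68 + B(78) → 146
The subtree containing E is merged 4 times, so code length = 4.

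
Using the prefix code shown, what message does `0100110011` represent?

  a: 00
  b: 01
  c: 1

baccacc

Read left to right; each codeword is recognised as soon as it completes (prefix code):
  01→b | 00→a | 1→c | 1→c | 00→a | 1→c | 1→c
Decoded message: baccacc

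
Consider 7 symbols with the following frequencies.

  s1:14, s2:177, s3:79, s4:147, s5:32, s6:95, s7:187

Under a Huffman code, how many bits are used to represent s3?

4

Huffman merges, smallest pair first:
merge s1(14) and s5(32): 46
merge 46 and s3(79): 125
merge s6(95) and 125: 220
merge s4(147) and s2(177): 324
merge s7(187) and 220: 407
merge 324 and 407: 731
s3's leaf is at depth 4, giving a 4-bit codeword.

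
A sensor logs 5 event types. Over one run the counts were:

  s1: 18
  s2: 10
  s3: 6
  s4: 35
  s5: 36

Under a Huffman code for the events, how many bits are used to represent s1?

Repeatedly merge the two smallest:
s3(6) + s2(10) → 16
16 + s1(18) → 34
34 + s4(35) → 69
s5(36) + 69 → 105
The subtree containing s1 is merged 3 times, so code length = 3.

3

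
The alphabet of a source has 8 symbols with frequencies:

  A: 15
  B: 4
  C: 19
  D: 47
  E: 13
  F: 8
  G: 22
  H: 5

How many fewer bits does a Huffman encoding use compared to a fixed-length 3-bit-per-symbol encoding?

43

Fixed-length: 3 bits × 133 symbols = 399 bits.
Huffman merges:
combine B(4), H(5) → 9
combine F(8), 9 → 17
combine E(13), A(15) → 28
combine 17, C(19) → 36
combine G(22), 28 → 50
combine 36, D(47) → 83
combine 50, 83 → 133
Huffman total = 9 + 17 + 28 + 36 + 50 + 83 + 133 = 356 bits.
Saving = 399 − 356 = 43 bits.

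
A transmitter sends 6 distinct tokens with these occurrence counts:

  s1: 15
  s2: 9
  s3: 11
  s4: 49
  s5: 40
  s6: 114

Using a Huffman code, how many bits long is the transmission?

Merge the two smallest weights repeatedly:
merge s2(9) and s3(11): 20
merge s1(15) and 20: 35
merge 35 and s5(40): 75
merge s4(49) and 75: 124
merge s6(114) and 124: 238
Total encoded bits = sum of merged weights = 20 + 35 + 75 + 124 + 238 = 492.

492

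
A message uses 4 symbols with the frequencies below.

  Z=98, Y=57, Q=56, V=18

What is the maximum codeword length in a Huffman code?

Merge the two lowest-weight nodes at each step:
merge V(18) and Q(56): 74
merge Y(57) and 74: 131
merge Z(98) and 131: 229
The first pair merged (V, Q) ends up deepest, at depth 3.

3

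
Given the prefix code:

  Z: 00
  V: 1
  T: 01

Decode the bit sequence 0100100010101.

Read left to right; each codeword is recognised as soon as it completes (prefix code):
  01→T | 00→Z | 1→V | 00→Z | 01→T | 01→T | 01→T
Decoded message: TZVZTTT

TZVZTTT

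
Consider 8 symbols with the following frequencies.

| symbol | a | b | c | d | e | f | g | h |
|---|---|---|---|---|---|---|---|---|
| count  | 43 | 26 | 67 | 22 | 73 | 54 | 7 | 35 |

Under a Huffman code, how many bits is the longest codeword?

5

Merge the two lowest-weight nodes at each step:
merge g(7) and d(22): 29
merge b(26) and 29: 55
merge h(35) and a(43): 78
merge f(54) and 55: 109
merge c(67) and e(73): 140
merge 78 and 109: 187
merge 140 and 187: 327
The first pair merged (g, d) ends up deepest, at depth 5.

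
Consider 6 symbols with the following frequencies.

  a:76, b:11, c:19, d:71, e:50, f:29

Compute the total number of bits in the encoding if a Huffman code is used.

601

Merge the two smallest weights repeatedly:
merge b(11) and c(19): 30
merge f(29) and 30: 59
merge e(50) and 59: 109
merge d(71) and a(76): 147
merge 109 and 147: 256
The encoded length is the sum of every internal node's weight: 30 + 59 + 109 + 147 + 256 = 601 bits.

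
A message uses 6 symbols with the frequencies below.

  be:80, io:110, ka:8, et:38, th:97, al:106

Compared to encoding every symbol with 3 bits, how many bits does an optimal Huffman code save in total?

Fixed-length: 3 bits × 439 symbols = 1317 bits.
Huffman merges:
combine ka(8), et(38) → 46
combine 46, be(80) → 126
combine th(97), al(106) → 203
combine io(110), 126 → 236
combine 203, 236 → 439
Huffman total = 46 + 126 + 203 + 236 + 439 = 1050 bits.
Saving = 1317 − 1050 = 267 bits.

267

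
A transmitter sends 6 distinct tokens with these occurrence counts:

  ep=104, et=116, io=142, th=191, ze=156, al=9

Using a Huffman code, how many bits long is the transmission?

1778

Greedily combine the two least-frequent nodes:
combine al(9), ep(104) → 113
combine 113, et(116) → 229
combine io(142), ze(156) → 298
combine th(191), 229 → 420
combine 298, 420 → 718
Each symbol's bit-cost is frequency × depth; summing gives 1778 bits (equivalently 113 + 229 + 298 + 420 + 718).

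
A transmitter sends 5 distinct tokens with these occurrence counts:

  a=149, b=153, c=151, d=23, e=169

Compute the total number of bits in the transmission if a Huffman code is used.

1462

Greedily combine the two least-frequent nodes:
merge d(23) and a(149): 172
merge c(151) and b(153): 304
merge e(169) and 172: 341
merge 304 and 341: 645
Each symbol's bit-cost is frequency × depth; summing gives 1462 bits (equivalently 172 + 304 + 341 + 645).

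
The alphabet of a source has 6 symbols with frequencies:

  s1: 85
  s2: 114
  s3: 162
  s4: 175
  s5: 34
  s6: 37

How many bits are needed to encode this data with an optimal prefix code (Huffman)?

1441

Greedily combine the two least-frequent nodes:
s5(34) + s6(37) → 71
71 + s1(85) → 156
s2(114) + 156 → 270
s3(162) + s4(175) → 337
270 + 337 → 607
Total encoded bits = sum of merged weights = 71 + 156 + 270 + 337 + 607 = 1441.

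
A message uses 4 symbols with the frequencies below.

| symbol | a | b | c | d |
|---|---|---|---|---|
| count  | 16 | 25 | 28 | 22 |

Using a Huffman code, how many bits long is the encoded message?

Build the Huffman tree bottom-up:
a(16) + d(22) → 38
b(25) + c(28) → 53
38 + 53 → 91
The encoded length is the sum of every internal node's weight: 38 + 53 + 91 = 182 bits.

182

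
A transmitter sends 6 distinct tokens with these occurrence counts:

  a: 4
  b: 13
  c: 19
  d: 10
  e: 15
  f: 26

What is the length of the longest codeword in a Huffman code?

4

Merge the two lowest-weight nodes at each step:
a(4) + d(10) → 14
b(13) + 14 → 27
e(15) + c(19) → 34
f(26) + 27 → 53
34 + 53 → 87
Maximum depth reached is 4.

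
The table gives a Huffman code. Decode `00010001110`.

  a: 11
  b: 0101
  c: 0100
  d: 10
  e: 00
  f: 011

Read left to right; each codeword is recognised as soon as it completes (prefix code):
  00→e | 0100→c | 011→f | 10→d
Decoded message: ecfd

ecfd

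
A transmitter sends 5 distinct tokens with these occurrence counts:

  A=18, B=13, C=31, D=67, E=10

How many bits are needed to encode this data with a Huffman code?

275

Build the Huffman tree bottom-up:
combine E(10), B(13) → 23
combine A(18), 23 → 41
combine C(31), 41 → 72
combine D(67), 72 → 139
Each symbol's bit-cost is frequency × depth; summing gives 275 bits (equivalently 23 + 41 + 72 + 139).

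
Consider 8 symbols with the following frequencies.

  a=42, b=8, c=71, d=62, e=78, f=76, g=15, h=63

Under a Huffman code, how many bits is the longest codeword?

5

Merge the two lowest-weight nodes at each step:
combine b(8), g(15) → 23
combine 23, a(42) → 65
combine d(62), h(63) → 125
combine 65, c(71) → 136
combine f(76), e(78) → 154
combine 125, 136 → 261
combine 154, 261 → 415
Maximum depth reached is 5.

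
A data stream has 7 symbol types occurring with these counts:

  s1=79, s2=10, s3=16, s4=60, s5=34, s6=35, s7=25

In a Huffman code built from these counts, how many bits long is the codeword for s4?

2

Build the tree from the bottom:
s2(10) + s3(16) → 26
s7(25) + 26 → 51
s5(34) + s6(35) → 69
51 + s4(60) → 111
69 + s1(79) → 148
111 + 148 → 259
s4 sits 2 levels below the root, so its codeword is 2 bits.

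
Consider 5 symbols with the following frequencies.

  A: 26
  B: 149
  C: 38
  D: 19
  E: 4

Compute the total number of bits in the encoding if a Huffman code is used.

395

Greedily combine the two least-frequent nodes:
merge E(4) and D(19): 23
merge 23 and A(26): 49
merge C(38) and 49: 87
merge 87 and B(149): 236
Total encoded bits = sum of merged weights = 23 + 49 + 87 + 236 = 395.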